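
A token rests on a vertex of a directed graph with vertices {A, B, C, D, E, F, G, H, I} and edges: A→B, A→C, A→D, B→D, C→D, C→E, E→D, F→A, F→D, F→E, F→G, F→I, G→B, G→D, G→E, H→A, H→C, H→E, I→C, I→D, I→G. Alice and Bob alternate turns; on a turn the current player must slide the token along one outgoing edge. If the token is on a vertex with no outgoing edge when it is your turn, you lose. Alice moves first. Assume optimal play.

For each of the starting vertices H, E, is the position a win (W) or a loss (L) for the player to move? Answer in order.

Compute win/loss labels from the base case upward. A position with no move is L. Any other position is W if it can reach an L in one move, else L.
Every edge goes from a vertex to one that appears earlier in the order D, B, E, G, C, I, A, H, F, so processing vertices in that order labels each vertex after all of its successors.
D: no outgoing edge → L
B: →D(L), so W
E: →D(L), so W
G: →D(L), so W
C: →D(L), so W
I: →D(L), so W
A: →D(L), so W
H: →A(W), C(W), E(W) — all W, so L
F: →D(L), so W

H: L, E: W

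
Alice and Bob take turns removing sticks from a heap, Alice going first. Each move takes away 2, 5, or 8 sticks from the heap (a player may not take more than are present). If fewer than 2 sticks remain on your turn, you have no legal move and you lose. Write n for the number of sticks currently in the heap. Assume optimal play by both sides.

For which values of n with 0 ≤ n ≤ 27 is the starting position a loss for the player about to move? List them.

0, 1, 4, 7, 10, 11, 14, 17, 20, 21, 24, 27

Positions with no move are L. A position that does have a move is losing for the player to move precisely when every available move leads to a winning position for the opponent. Fill in the labels:
n=0: no move → L
n=1: no move → L
n=2: W (go to 0, an L position)
n=3: W (go to 1, an L position)
n=4: L (sole option 2(W) is W)
n=5: W (go to 0, an L position)
n=6: W (go to 4, an L position)
n=7: L (options 5(W), 2(W) are all W)
n=8: W (go to 0, an L position)
n=9: W (go to 7, an L position)
n=10: L (options 8(W), 5(W), 2(W) are all W)
n=11: L (options 9(W), 6(W), 3(W) are all W)
n=12: W (go to 10, an L position)
n=13: W (go to 11, an L position)
n=14: L (options 12(W), 9(W), 6(W) are all W)
n=15: W (go to 10, an L position)
n=16: W (go to 14, an L position)
n=17: L (options 15(W), 12(W), 9(W) are all W)
n=18: W (go to 10, an L position)
n=19: W (go to 17, an L position)
n=20: L (options 18(W), 15(W), 12(W) are all W)
n=21: L (options 19(W), 16(W), 13(W) are all W)
n=22: W (go to 20, an L position)
n=23: W (go to 21, an L position)
n=24: L (options 22(W), 19(W), 16(W) are all W)
n=25: W (go to 20, an L position)
n=26: W (go to 24, an L position)
n=27: L (options 25(W), 22(W), 19(W) are all W)
Reading off the rows marked L gives the requested list; there are 12 such values of n.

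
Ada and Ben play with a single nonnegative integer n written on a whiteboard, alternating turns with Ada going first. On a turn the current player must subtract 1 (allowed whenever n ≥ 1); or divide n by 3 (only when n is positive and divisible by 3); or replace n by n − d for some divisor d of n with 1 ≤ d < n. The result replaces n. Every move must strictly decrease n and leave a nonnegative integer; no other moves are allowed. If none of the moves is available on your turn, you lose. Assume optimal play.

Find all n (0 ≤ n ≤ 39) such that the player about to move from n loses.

0, 2, 5, 7, 9, 11, 13, 16, 19, 23, 25, 28, 31, 34, 37

Positions with no move are L. A position that does have a move is losing for the player to move precisely when every available move leads to a winning position for the opponent. Fill in the labels:
n=0: no move → L
n=1: →0(L), so W
n=2: →1(W) only, which is W, so L
n=3: →2(L), so W
n=4: →2(L), so W
n=5: →4(W) only, which is W, so L
n=6: →2(L), so W
n=7: →6(W) only, which is W, so L
n=8: →7(L), so W
n=9: →3(W), 6(W), 8(W) — all W, so L
n=10: →5(L), so W
n=11: →10(W) only, which is W, so L
n=12: →9(L), so W
n=13: →12(W) only, which is W, so L
n=14: →7(L), so W
n=15: →5(L), so W
n=16: →8(W), 12(W), 14(W), 15(W) — all W, so L
n=17: →16(L), so W
n=18: →9(L), so W
n=19: →18(W) only, which is W, so L
n=20: →16(L), so W
n=21: →7(L), so W
n=22: →11(L), so W
n=23: →22(W) only, which is W, so L
n=24: →16(L), so W
n=25: →20(W), 24(W) — all W, so L
n=26: →13(L), so W
n=27: →9(L), so W
n=28: →14(W), 21(W), 24(W), 26(W), 27(W) — all W, so L
n=29: →28(L), so W
n=30: →25(L), so W
n=31: →30(W) only, which is W, so L
n=32: →16(L), so W
n=33: →11(L), so W
n=34: →17(W), 32(W), 33(W) — all W, so L
n=35: →28(L), so W
n=36: →34(L), so W
n=37: →36(W) only, which is W, so L
n=38: →19(L), so W
n=39: →13(L), so W
Reading off the rows marked L gives the requested list; there are 15 such values of n.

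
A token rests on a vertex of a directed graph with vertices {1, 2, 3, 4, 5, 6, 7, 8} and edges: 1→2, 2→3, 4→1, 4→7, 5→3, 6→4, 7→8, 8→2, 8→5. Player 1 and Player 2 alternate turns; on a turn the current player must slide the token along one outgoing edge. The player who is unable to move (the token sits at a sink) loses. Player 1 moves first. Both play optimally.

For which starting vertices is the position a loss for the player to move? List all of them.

Label each position W (a win for the player to move) or L (a loss). A position with no legal move is L; any other position is W exactly when some move reaches an L, and L when every move reaches a W.
Every edge goes from a vertex to one that appears earlier in the order 3, 2, 1, 5, 8, 7, 4, 6, so processing vertices in that order labels each vertex after all of its successors.
3: no outgoing edge → L
2: →3(L), so W
1: →2(W) only, which is W, so L
5: →3(L), so W
8: →5(W), 2(W) — all W, so L
7: →8(L), so W
4: →1(L), so W
6: →4(W) only, which is W, so L
The losing starting vertices are exactly the entries labelled L in this table (4 of them).

1, 3, 6, 8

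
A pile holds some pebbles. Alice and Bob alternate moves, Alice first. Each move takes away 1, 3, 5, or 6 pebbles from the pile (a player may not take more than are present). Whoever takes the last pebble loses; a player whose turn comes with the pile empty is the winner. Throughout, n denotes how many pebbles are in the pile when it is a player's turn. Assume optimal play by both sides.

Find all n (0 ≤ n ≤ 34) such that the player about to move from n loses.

1, 3, 5, 12, 14, 16, 23, 25, 27, 34

Compute win/loss labels from the base case upward. A position with no move is W. Any other position is W if it can reach an L in one move, else L.
n=0: no move; the opponent has just taken the last pebble and therefore loses → W
n=1: →0(W) only, which is W, so L
n=2: →1(L), so W
n=3: →2(W), 0(W) — all W, so L
n=4: →3(L), so W
n=5: →4(W), 2(W), 0(W) — all W, so L
n=6: →5(L), so W
n=7: →1(L), so W
n=8: →5(L), so W
n=9: →3(L), so W
n=10: →5(L), so W
n=11: →5(L), so W
n=12: →11(W), 9(W), 7(W), 6(W) — all W, so L
n=13: →12(L), so W
n=14: →13(W), 11(W), 9(W), 8(W) — all W, so L
n=15: →14(L), so W
n=16: →15(W), 13(W), 11(W), 10(W) — all W, so L
n=17: →16(L), so W
n=18: →12(L), so W
n=19: →16(L), so W
n=20: →14(L), so W
n=21: →16(L), so W
n=22: →16(L), so W
n=23: →22(W), 20(W), 18(W), 17(W) — all W, so L
n=24: →23(L), so W
n=25: →24(W), 22(W), 20(W), 19(W) — all W, so L
n=26: →25(L), so W
n=27: →26(W), 24(W), 22(W), 21(W) — all W, so L
n=28: →27(L), so W
n=29: →23(L), so W
n=30: →27(L), so W
n=31: →25(L), so W
n=32: →27(L), so W
n=33: →27(L), so W
n=34: →33(W), 31(W), 29(W), 28(W) — all W, so L
The losing starting values of n are exactly the entries labelled L in this table (10 of them).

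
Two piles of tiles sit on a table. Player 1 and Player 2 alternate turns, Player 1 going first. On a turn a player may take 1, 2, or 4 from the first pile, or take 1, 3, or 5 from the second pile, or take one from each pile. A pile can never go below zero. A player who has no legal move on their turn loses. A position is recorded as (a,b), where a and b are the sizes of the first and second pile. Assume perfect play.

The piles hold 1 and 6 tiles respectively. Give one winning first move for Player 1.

Move to (0,6).

Work bottom-up. With no move the player to move loses. Otherwise the position is W if at least one move leads to an L position for the opponent, and L if every move leads to a W.
No move ever increases a pile, so every position that can arise here has a ≤ 1 and b ≤ 6; it is enough to label the cells with 0 ≤ a ≤ 1 and 0 ≤ b ≤ 6.
Every move lowers a or b (never raises either), so fill the grid row by row in increasing a, and left to right within a row: each cell's successors are then already labelled.
      b=0  b=1  b=2  b=3  b=4  b=5  b=6
a=0:    L    W    L    W    L    W    L
a=1:    W    W    W    W    W    W    W
Cells with no legal move (terminal, hence L): (0,0).
The remaining L cells, each justified by listing all of its moves:
(0,2): →(0,1)(W) only, which is W, so L
(0,4): →(0,3)(W), (0,1)(W) — all W, so L
(0,6): →(0,5)(W), (0,3)(W), (0,1)(W) — all W, so L
Every other cell has at least one move into one of the L cells above, so it is W.
From (1,6), the L positions reachable in one move are: (0,6).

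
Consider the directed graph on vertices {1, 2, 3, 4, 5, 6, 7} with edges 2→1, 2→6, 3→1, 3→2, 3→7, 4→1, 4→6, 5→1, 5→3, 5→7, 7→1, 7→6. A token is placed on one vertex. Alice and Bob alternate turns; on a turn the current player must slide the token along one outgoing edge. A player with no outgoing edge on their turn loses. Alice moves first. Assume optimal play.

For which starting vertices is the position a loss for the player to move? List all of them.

Build the W/L table. Terminal = L. A non-terminal position is W if it has a move to some L; otherwise it is L.
Every edge goes from a vertex to one that appears earlier in the order 6, 1, 7, 2, 4, 3, 5, so processing vertices in that order labels each vertex after all of its successors.
6: no outgoing edge → L
1: no outgoing edge → L
7: W (go to 1, an L position)
2: W (go to 1, an L position)
4: W (go to 1, an L position)
3: W (go to 1, an L position)
5: W (go to 1, an L position)
Reading off the rows marked L gives the requested list; there are 2 such vertices.

1, 6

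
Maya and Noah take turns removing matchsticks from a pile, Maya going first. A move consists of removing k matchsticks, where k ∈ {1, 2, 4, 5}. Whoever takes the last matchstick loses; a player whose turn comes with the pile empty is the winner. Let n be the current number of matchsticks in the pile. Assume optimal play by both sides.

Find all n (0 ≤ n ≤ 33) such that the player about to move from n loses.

1, 4, 7, 10, 13, 16, 19, 22, 25, 28, 31

Classify positions by backward induction: terminal positions (no move available) are W. From any other position, the mover wins iff some move reaches an L.
n=0: no move; the opponent has just taken the last matchstick and therefore loses → W
n=1: the only move is to 0(W), a W ⇒ L
n=2: can move to 1, which is L ⇒ W
n=3: can move to 1, which is L ⇒ W
n=4: moves to 3(W), 2(W), 0(W); every one is W ⇒ L
n=5: can move to 4, which is L ⇒ W
n=6: can move to 4, which is L ⇒ W
n=7: moves to 6(W), 5(W), 3(W), 2(W); every one is W ⇒ L
n=8: can move to 7, which is L ⇒ W
n=9: can move to 7, which is L ⇒ W
n=10: moves to 9(W), 8(W), 6(W), 5(W); every one is W ⇒ L
n=11: can move to 10, which is L ⇒ W
n=12: can move to 10, which is L ⇒ W
n=13: moves to 12(W), 11(W), 9(W), 8(W); every one is W ⇒ L
n=14: can move to 13, which is L ⇒ W
n=15: can move to 13, which is L ⇒ W
n=16: moves to 15(W), 14(W), 12(W), 11(W); every one is W ⇒ L
n=17: can move to 16, which is L ⇒ W
n=18: can move to 16, which is L ⇒ W
n=19: moves to 18(W), 17(W), 15(W), 14(W); every one is W ⇒ L
n=20: can move to 19, which is L ⇒ W
n=21: can move to 19, which is L ⇒ W
n=22: moves to 21(W), 20(W), 18(W), 17(W); every one is W ⇒ L
n=23: can move to 22, which is L ⇒ W
n=24: can move to 22, which is L ⇒ W
n=25: moves to 24(W), 23(W), 21(W), 20(W); every one is W ⇒ L
n=26: can move to 25, which is L ⇒ W
n=27: can move to 25, which is L ⇒ W
n=28: moves to 27(W), 26(W), 24(W), 23(W); every one is W ⇒ L
n=29: can move to 28, which is L ⇒ W
n=30: can move to 28, which is L ⇒ W
n=31: moves to 30(W), 29(W), 27(W), 26(W); every one is W ⇒ L
n=32: can move to 31, which is L ⇒ W
n=33: can move to 31, which is L ⇒ W
Reading off the rows marked L gives the requested list; there are 11 such values of n.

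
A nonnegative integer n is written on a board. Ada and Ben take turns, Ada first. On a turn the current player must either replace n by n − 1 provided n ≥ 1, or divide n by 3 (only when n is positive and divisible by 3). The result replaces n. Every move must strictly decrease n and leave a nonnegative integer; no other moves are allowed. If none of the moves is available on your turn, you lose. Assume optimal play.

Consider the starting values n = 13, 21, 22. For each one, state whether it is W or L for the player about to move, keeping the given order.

13: L, 21: W, 22: L

Build the W/L table. Terminal = L. A non-terminal position is W if it has a move to some L; otherwise it is L.
n=0: no move → L
n=1: can move to 0, which is L ⇒ W
n=2: the only move is to 1(W), a W ⇒ L
n=3: can move to 2, which is L ⇒ W
n=4: the only move is to 3(W), a W ⇒ L
n=5: can move to 4, which is L ⇒ W
n=6: can move to 2, which is L ⇒ W
n=7: the only move is to 6(W), a W ⇒ L
n=8: can move to 7, which is L ⇒ W
n=9: moves to 3(W), 8(W); every one is W ⇒ L
n=10: can move to 9, which is L ⇒ W
n=11: the only move is to 10(W), a W ⇒ L
n=12: can move to 4, which is L ⇒ W
n=13: the only move is to 12(W), a W ⇒ L
n=14: can move to 13, which is L ⇒ W
n=15: moves to 5(W), 14(W); every one is W ⇒ L
n=16: can move to 15, which is L ⇒ W
n=17: the only move is to 16(W), a W ⇒ L
n=18: can move to 17, which is L ⇒ W
n=19: the only move is to 18(W), a W ⇒ L
n=20: can move to 19, which is L ⇒ W
n=21: can move to 7, which is L ⇒ W
n=22: the only move is to 21(W), a W ⇒ L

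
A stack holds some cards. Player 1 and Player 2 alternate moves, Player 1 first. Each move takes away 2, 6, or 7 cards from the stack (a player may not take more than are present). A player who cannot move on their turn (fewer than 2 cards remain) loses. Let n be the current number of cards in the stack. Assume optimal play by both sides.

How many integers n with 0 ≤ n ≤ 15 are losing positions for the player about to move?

7

Use the standard recursion: the mover loses at a terminal position; elsewhere, the mover wins exactly when some move hands the opponent an L position.
n=0: no move → L
n=1: no move → L
n=2: reaches L-position 0 → W
n=3: reaches L-position 1 → W
n=4: only reaches 2(W), which is W → L
n=5: only reaches 3(W), which is W → L
n=6: reaches L-position 4 → W
n=7: reaches L-position 5 → W
n=8: reaches L-position 1 → W
n=9: only reaches 7(W), 3(W), 2(W), all W → L
n=10: reaches L-position 4 → W
n=11: reaches L-position 9 → W
n=12: reaches L-position 5 → W
n=13: only reaches 11(W), 7(W), 6(W), all W → L
n=14: only reaches 12(W), 8(W), 7(W), all W → L
n=15: reaches L-position 13 → W
L entries with 0 ≤ n ≤ 15: n = 0, 1, 4, 5, 9, 13, 14; that makes 7.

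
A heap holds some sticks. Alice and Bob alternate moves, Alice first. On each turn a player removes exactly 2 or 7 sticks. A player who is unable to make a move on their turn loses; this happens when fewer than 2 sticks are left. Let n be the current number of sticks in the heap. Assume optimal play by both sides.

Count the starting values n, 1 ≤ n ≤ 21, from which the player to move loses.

9

Use the standard recursion: the mover loses at a terminal position; elsewhere, the mover wins exactly when some move hands the opponent an L position.
n=0: no move → L
n=1: no move → L
n=2: W (go to 0, an L position)
n=3: W (go to 1, an L position)
n=4: L (sole option 2(W) is W)
n=5: L (sole option 3(W) is W)
n=6: W (go to 4, an L position)
n=7: W (go to 5, an L position)
n=8: W (go to 1, an L position)
n=9: L (options 7(W), 2(W) are all W)
n=10: L (options 8(W), 3(W) are all W)
n=11: W (go to 9, an L position)
n=12: W (go to 10, an L position)
n=13: L (options 11(W), 6(W) are all W)
n=14: L (options 12(W), 7(W) are all W)
n=15: W (go to 13, an L position)
n=16: W (go to 14, an L position)
n=17: W (go to 10, an L position)
n=18: L (options 16(W), 11(W) are all W)
n=19: L (options 17(W), 12(W) are all W)
n=20: W (go to 18, an L position)
n=21: W (go to 19, an L position)
L entries with 1 ≤ n ≤ 21 (n=0 is outside the asked range and is not counted): n = 1, 4, 5, 9, 10, 13, 14, 18, 19; that makes 9.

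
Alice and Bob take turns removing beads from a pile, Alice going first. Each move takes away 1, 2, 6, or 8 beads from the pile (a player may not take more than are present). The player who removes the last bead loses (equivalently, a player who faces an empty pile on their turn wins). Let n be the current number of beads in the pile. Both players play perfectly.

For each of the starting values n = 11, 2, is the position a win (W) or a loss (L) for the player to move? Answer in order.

Positions with no move are W. A position that does have a move is losing for the player to move precisely when every available move leads to a winning position for the opponent. Fill in the labels:
n=0: no move; the opponent has just taken the last bead and therefore loses → W
n=1: →0(W) only, which is W, so L
n=2: →1(L), so W
n=3: →1(L), so W
n=4: →3(W), 2(W) — all W, so L
n=5: →4(L), so W
n=6: →4(L), so W
n=7: →1(L), so W
n=8: →7(W), 6(W), 2(W), 0(W) — all W, so L
n=9: →8(L), so W
n=10: →8(L), so W
n=11: →10(W), 9(W), 5(W), 3(W) — all W, so L

11: L, 2: W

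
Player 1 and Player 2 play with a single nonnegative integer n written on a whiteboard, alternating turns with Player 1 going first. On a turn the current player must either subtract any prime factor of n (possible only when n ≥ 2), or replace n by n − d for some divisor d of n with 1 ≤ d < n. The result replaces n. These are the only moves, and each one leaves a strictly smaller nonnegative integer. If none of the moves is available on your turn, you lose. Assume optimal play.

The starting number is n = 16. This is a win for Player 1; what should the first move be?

Move to 14.

Compute win/loss labels from the base case upward. A position with no move is L. Any other position is W if it can reach an L in one move, else L.
n=0: no move → L
n=1: no move → L
n=2: W (go to 0, an L position)
n=3: W (go to 0, an L position)
n=4: L (options 2(W), 3(W) are all W)
n=5: W (go to 0, an L position)
n=6: W (go to 4, an L position)
n=7: W (go to 0, an L position)
n=8: W (go to 4, an L position)
n=9: L (options 6(W), 8(W) are all W)
n=10: W (go to 9, an L position)
n=11: W (go to 0, an L position)
n=12: W (go to 9, an L position)
n=13: W (go to 0, an L position)
n=14: L (options 7(W), 12(W), 13(W) are all W)
n=15: W (go to 14, an L position)
n=16: W (go to 14, an L position)
From 16, the L positions reachable in one move are: 14.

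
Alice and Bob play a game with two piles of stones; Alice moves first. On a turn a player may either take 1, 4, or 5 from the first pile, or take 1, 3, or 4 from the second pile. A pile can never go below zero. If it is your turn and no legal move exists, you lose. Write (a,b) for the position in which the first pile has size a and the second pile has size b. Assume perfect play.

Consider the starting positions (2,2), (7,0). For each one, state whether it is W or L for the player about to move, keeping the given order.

(2,2): L, (7,0): W

Compute win/loss labels from the base case upward. A position with no move is L. Any other position is W if it can reach an L in one move, else L.
No move ever increases a pile, so every position that can arise here has a ≤ 7 and b ≤ 2; it is enough to label the cells with 0 ≤ a ≤ 7 and 0 ≤ b ≤ 2.
Every move lowers a or b (never raises either), so fill the grid row by row in increasing a, and left to right within a row: each cell's successors are then already labelled.
      b=0  b=1  b=2
a=0:    L    W    L
a=1:    W    L    W
a=2:    L    W    L
a=3:    W    L    W
a=4:    W    W    W
a=5:    W    W    W
a=6:    W    W    W
a=7:    W    W    W
Cells with no legal move (terminal, hence L): (0,0).
The remaining L cells, each justified by listing all of its moves:
(0,2): →(0,1)(W) only, which is W, so L
(1,1): →(0,1)(W), (1,0)(W) — all W, so L
(2,0): →(1,0)(W) only, which is W, so L
(2,2): →(1,2)(W), (2,1)(W) — all W, so L
(3,1): →(2,1)(W), (3,0)(W) — all W, so L
Every other cell has at least one move into one of the L cells above, so it is W.
(2,2): one of the L cells justified above, so L
(7,0): the move to (2,0) reaches an L cell, so W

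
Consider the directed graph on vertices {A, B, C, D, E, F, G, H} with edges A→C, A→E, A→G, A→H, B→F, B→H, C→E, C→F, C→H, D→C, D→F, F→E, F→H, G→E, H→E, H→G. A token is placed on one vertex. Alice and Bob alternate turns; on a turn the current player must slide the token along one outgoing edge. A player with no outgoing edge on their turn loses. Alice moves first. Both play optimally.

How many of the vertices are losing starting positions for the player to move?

3

Compute win/loss labels from the base case upward. A position with no move is L. Any other position is W if it can reach an L in one move, else L.
Every edge goes from a vertex to one that appears earlier in the order E, G, H, F, C, A, B, D, so processing vertices in that order labels each vertex after all of its successors.
E: no outgoing edge → L
G: →E(L), so W
H: →E(L), so W
F: →E(L), so W
C: →E(L), so W
A: →E(L), so W
B: →F(W), H(W) — all W, so L
D: →C(W), F(W) — all W, so L
The L vertices are B, D, E; that is 3 in all.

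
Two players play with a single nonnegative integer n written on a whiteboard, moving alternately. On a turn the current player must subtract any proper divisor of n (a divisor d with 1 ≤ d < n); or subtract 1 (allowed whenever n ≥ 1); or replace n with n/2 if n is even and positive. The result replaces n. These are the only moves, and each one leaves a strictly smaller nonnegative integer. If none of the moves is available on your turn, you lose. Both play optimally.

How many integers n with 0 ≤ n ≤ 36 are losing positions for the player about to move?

18

Use the standard recursion: the mover loses at a terminal position; elsewhere, the mover wins exactly when some move hands the opponent an L position.
n=0: no move → L
n=1: reaches L-position 0 → W
n=2: only reaches 1(W), which is W → L
n=3: reaches L-position 2 → W
n=4: reaches L-position 2 → W
n=5: only reaches 4(W), which is W → L
n=6: reaches L-position 5 → W
n=7: only reaches 6(W), which is W → L
n=8: reaches L-position 7 → W
n=9: only reaches 6(W), 8(W), all W → L
n=10: reaches L-position 5 → W
n=11: only reaches 10(W), which is W → L
n=12: reaches L-position 9 → W
n=13: only reaches 12(W), which is W → L
n=14: reaches L-position 7 → W
n=15: only reaches 10(W), 12(W), 14(W), all W → L
n=16: reaches L-position 15 → W
n=17: only reaches 16(W), which is W → L
n=18: reaches L-position 9 → W
n=19: only reaches 18(W), which is W → L
n=20: reaches L-position 15 → W
n=21: only reaches 14(W), 18(W), 20(W), all W → L
n=22: reaches L-position 11 → W
n=23: only reaches 22(W), which is W → L
n=24: reaches L-position 21 → W
n=25: only reaches 20(W), 24(W), all W → L
n=26: reaches L-position 13 → W
n=27: only reaches 18(W), 24(W), 26(W), all W → L
n=28: reaches L-position 21 → W
n=29: only reaches 28(W), which is W → L
n=30: reaches L-position 15 → W
n=31: only reaches 30(W), which is W → L
n=32: reaches L-position 31 → W
n=33: only reaches 22(W), 30(W), 32(W), all W → L
n=34: reaches L-position 17 → W
n=35: only reaches 28(W), 30(W), 34(W), all W → L
n=36: reaches L-position 27 → W
L entries with 0 ≤ n ≤ 36: n = 0, 2, 5, 7, 9, 11, 13, 15, 17, 19, 21, 23, 25, 27, 29, 31, 33, 35; that makes 18.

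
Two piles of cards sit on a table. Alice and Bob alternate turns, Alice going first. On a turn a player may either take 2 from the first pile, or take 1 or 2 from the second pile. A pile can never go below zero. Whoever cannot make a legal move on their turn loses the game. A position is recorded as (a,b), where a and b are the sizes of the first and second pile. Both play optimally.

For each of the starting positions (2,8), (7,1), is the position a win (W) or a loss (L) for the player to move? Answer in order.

Work bottom-up. With no move the player to move loses. Otherwise the position is W if at least one move leads to an L position for the opponent, and L if every move leads to a W.
No move ever increases a pile, so every position that can arise here has a ≤ 7 and b ≤ 8; it is enough to label the cells with 0 ≤ a ≤ 7 and 0 ≤ b ≤ 8.
Every move lowers a or b (never raises either), so fill the grid row by row in increasing a, and left to right within a row: each cell's successors are then already labelled.
      b=0  b=1  b=2  b=3  b=4  b=5  b=6  b=7  b=8
a=0:    L    W    W    L    W    W    L    W    W
a=1:    L    W    W    L    W    W    L    W    W
a=2:    W    L    W    W    L    W    W    L    W
a=3:    W    L    W    W    L    W    W    L    W
a=4:    L    W    W    L    W    W    L    W    W
a=5:    L    W    W    L    W    W    L    W    W
a=6:    W    L    W    W    L    W    W    L    W
a=7:    W    L    W    W    L    W    W    L    W
Cells with no legal move (terminal, hence L): (0,0), (1,0).
The remaining L cells, each justified by listing all of its moves:
(0,3): moves to (0,2)(W), (0,1)(W); every one is W ⇒ L
(0,6): moves to (0,5)(W), (0,4)(W); every one is W ⇒ L
(1,3): moves to (1,2)(W), (1,1)(W); every one is W ⇒ L
(1,6): moves to (1,5)(W), (1,4)(W); every one is W ⇒ L
(2,1): moves to (0,1)(W), (2,0)(W); every one is W ⇒ L
(2,4): moves to (0,4)(W), (2,3)(W), (2,2)(W); every one is W ⇒ L
(2,7): moves to (0,7)(W), (2,6)(W), (2,5)(W); every one is W ⇒ L
(3,1): moves to (1,1)(W), (3,0)(W); every one is W ⇒ L
(3,4): moves to (1,4)(W), (3,3)(W), (3,2)(W); every one is W ⇒ L
(3,7): moves to (1,7)(W), (3,6)(W), (3,5)(W); every one is W ⇒ L
(4,0): the only move is to (2,0)(W), a W ⇒ L
(4,3): moves to (2,3)(W), (4,2)(W), (4,1)(W); every one is W ⇒ L
(4,6): moves to (2,6)(W), (4,5)(W), (4,4)(W); every one is W ⇒ L
(5,0): the only move is to (3,0)(W), a W ⇒ L
(5,3): moves to (3,3)(W), (5,2)(W), (5,1)(W); every one is W ⇒ L
(5,6): moves to (3,6)(W), (5,5)(W), (5,4)(W); every one is W ⇒ L
(6,1): moves to (4,1)(W), (6,0)(W); every one is W ⇒ L
(6,4): moves to (4,4)(W), (6,3)(W), (6,2)(W); every one is W ⇒ L
(6,7): moves to (4,7)(W), (6,6)(W), (6,5)(W); every one is W ⇒ L
(7,1): moves to (5,1)(W), (7,0)(W); every one is W ⇒ L
(7,4): moves to (5,4)(W), (7,3)(W), (7,2)(W); every one is W ⇒ L
(7,7): moves to (5,7)(W), (7,6)(W), (7,5)(W); every one is W ⇒ L
Every other cell has at least one move into one of the L cells above, so it is W.
(2,8): the move to (2,7) reaches an L cell, so W
(7,1): one of the L cells justified above, so L

(2,8): W, (7,1): L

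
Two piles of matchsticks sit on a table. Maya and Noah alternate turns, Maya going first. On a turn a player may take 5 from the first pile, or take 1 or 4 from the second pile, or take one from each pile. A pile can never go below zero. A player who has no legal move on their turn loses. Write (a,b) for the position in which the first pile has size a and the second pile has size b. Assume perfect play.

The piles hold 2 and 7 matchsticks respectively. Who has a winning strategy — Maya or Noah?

Noah wins.

Work bottom-up. With no move the player to move loses. Otherwise the position is W if at least one move leads to an L position for the opponent, and L if every move leads to a W.
No move ever increases a pile, so every position that can arise here has a ≤ 2 and b ≤ 7; it is enough to label the cells with 0 ≤ a ≤ 2 and 0 ≤ b ≤ 7.
Every move lowers a or b (never raises either), so fill the grid row by row in increasing a, and left to right within a row: each cell's successors are then already labelled.
      b=0  b=1  b=2  b=3  b=4  b=5  b=6  b=7
a=0:    L    W    L    W    W    L    W    L
a=1:    L    W    L    W    W    L    W    L
a=2:    L    W    L    W    W    L    W    L
Cells with no legal move (terminal, hence L): (0,0), (1,0), (2,0).
The remaining L cells, each justified by listing all of its moves:
(0,2): only reaches (0,1)(W), which is W → L
(0,5): only reaches (0,4)(W), (0,1)(W), all W → L
(0,7): only reaches (0,6)(W), (0,3)(W), all W → L
(1,2): only reaches (1,1)(W), (0,1)(W), all W → L
(1,5): only reaches (1,4)(W), (1,1)(W), (0,4)(W), all W → L
(1,7): only reaches (1,6)(W), (1,3)(W), (0,6)(W), all W → L
(2,2): only reaches (2,1)(W), (1,1)(W), all W → L
(2,5): only reaches (2,4)(W), (2,1)(W), (1,4)(W), all W → L
(2,7): only reaches (2,6)(W), (2,3)(W), (1,6)(W), all W → L
Every other cell has at least one move into one of the L cells above, so it is W.
Every move from (2,7) reaches a W position, so the mover loses.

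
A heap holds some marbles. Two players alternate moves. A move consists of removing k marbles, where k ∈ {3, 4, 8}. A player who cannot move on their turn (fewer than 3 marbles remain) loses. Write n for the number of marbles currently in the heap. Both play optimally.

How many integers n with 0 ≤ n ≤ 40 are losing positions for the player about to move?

Use the standard recursion: the mover loses at a terminal position; elsewhere, the mover wins exactly when some move hands the opponent an L position.
n=0: no move → L
n=1: no move → L
n=2: no move → L
n=3: W (go to 0, an L position)
n=4: W (go to 1, an L position)
n=5: W (go to 2, an L position)
n=6: W (go to 2, an L position)
n=7: L (options 4(W), 3(W) are all W)
n=8: W (go to 0, an L position)
n=9: W (go to 1, an L position)
n=10: W (go to 7, an L position)
n=11: W (go to 7, an L position)
n=12: L (options 9(W), 8(W), 4(W) are all W)
n=13: L (options 10(W), 9(W), 5(W) are all W)
n=14: L (options 11(W), 10(W), 6(W) are all W)
n=15: W (go to 12, an L position)
n=16: W (go to 13, an L position)
n=17: W (go to 14, an L position)
n=18: W (go to 14, an L position)
n=19: L (options 16(W), 15(W), 11(W) are all W)
n=20: W (go to 12, an L position)
n=21: W (go to 13, an L position)
n=22: W (go to 19, an L position)
n=23: W (go to 19, an L position)
n=24: L (options 21(W), 20(W), 16(W) are all W)
n=25: L (options 22(W), 21(W), 17(W) are all W)
n=26: L (options 23(W), 22(W), 18(W) are all W)
n=27: W (go to 24, an L position)
n=28: W (go to 25, an L position)
n=29: W (go to 26, an L position)
n=30: W (go to 26, an L position)
n=31: L (options 28(W), 27(W), 23(W) are all W)
n=32: W (go to 24, an L position)
n=33: W (go to 25, an L position)
n=34: W (go to 31, an L position)
n=35: W (go to 31, an L position)
n=36: L (options 33(W), 32(W), 28(W) are all W)
n=37: L (options 34(W), 33(W), 29(W) are all W)
n=38: L (options 35(W), 34(W), 30(W) are all W)
n=39: W (go to 36, an L position)
n=40: W (go to 37, an L position)
L entries with 0 ≤ n ≤ 40: n = 0, 1, 2, 7, 12, 13, 14, 19, 24, 25, 26, 31, 36, 37, 38; that makes 15.

15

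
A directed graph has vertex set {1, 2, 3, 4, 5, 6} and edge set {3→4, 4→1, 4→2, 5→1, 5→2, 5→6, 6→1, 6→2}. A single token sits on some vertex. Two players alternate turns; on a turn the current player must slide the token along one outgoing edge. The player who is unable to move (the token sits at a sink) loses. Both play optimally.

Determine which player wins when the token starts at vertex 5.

The first player wins.

Compute win/loss labels from the base case upward. A position with no move is L. Any other position is W if it can reach an L in one move, else L.
Every edge goes from a vertex to one that appears earlier in the order 2, 1, 4, 6, 3, 5, so processing vertices in that order labels each vertex after all of its successors.
2: no outgoing edge → L
1: no outgoing edge → L
4: →1(L), so W
6: →1(L), so W
3: →4(W) only, which is W, so L
5: →1(L), so W
From 5 the player to move can move to 1, reaching an L position.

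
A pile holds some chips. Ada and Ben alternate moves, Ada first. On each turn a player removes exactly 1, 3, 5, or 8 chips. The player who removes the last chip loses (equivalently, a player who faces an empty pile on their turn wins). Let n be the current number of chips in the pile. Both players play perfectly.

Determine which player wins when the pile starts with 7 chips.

Label each position W (a win for the player to move) or L (a loss). A position with no legal move is W; any other position is W exactly when some move reaches an L, and L when every move reaches a W.
n=0: no move; the opponent has just taken the last chip and therefore loses → W
n=1: L (sole option 0(W) is W)
n=2: W (go to 1, an L position)
n=3: L (options 2(W), 0(W) are all W)
n=4: W (go to 3, an L position)
n=5: L (options 4(W), 2(W), 0(W) are all W)
n=6: W (go to 5, an L position)
n=7: L (options 6(W), 4(W), 2(W) are all W)
The starting position 7 is L: whatever Ada does, the opponent receives a W position.

Ben wins.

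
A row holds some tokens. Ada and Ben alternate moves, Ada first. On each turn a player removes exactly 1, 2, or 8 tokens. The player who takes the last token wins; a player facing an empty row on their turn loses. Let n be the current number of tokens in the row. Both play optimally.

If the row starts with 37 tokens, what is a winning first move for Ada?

Remove 1, leaving 36.

Classify positions by backward induction: terminal positions (no move available) are L. From any other position, the mover wins iff some move reaches an L.
n=0: no move → L
n=1: W (go to 0, an L position)
n=2: W (go to 0, an L position)
n=3: L (options 2(W), 1(W) are all W)
n=4: W (go to 3, an L position)
n=5: W (go to 3, an L position)
n=6: L (options 5(W), 4(W) are all W)
n=7: W (go to 6, an L position)
n=8: W (go to 6, an L position)
n=9: L (options 8(W), 7(W), 1(W) are all W)
n=10: W (go to 9, an L position)
n=11: W (go to 9, an L position)
n=12: L (options 11(W), 10(W), 4(W) are all W)
n=13: W (go to 12, an L position)
n=14: W (go to 12, an L position)
n=15: L (options 14(W), 13(W), 7(W) are all W)
n=16: W (go to 15, an L position)
n=17: W (go to 15, an L position)
n=18: L (options 17(W), 16(W), 10(W) are all W)
n=19: W (go to 18, an L position)
n=20: W (go to 18, an L position)
n=21: L (options 20(W), 19(W), 13(W) are all W)
n=22: W (go to 21, an L position)
n=23: W (go to 21, an L position)
n=24: L (options 23(W), 22(W), 16(W) are all W)
n=25: W (go to 24, an L position)
n=26: W (go to 24, an L position)
n=27: L (options 26(W), 25(W), 19(W) are all W)
n=28: W (go to 27, an L position)
n=29: W (go to 27, an L position)
n=30: L (options 29(W), 28(W), 22(W) are all W)
n=31: W (go to 30, an L position)
n=32: W (go to 30, an L position)
n=33: L (options 32(W), 31(W), 25(W) are all W)
n=34: W (go to 33, an L position)
n=35: W (go to 33, an L position)
n=36: L (options 35(W), 34(W), 28(W) are all W)
n=37: W (go to 36, an L position)
From 37, the L positions reachable in one move are: 36.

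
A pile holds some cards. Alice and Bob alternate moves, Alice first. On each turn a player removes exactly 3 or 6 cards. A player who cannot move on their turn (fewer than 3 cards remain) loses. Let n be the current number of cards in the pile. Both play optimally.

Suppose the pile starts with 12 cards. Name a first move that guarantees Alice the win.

Remove 3, leaving 9.

Positions with no move are L. A position that does have a move is losing for the player to move precisely when every available move leads to a winning position for the opponent. Fill in the labels:
n=0: no move → L
n=1: no move → L
n=2: no move → L
n=3: can move to 0, which is L ⇒ W
n=4: can move to 1, which is L ⇒ W
n=5: can move to 2, which is L ⇒ W
n=6: can move to 0, which is L ⇒ W
n=7: can move to 1, which is L ⇒ W
n=8: can move to 2, which is L ⇒ W
n=9: moves to 6(W), 3(W); every one is W ⇒ L
n=10: moves to 7(W), 4(W); every one is W ⇒ L
n=11: moves to 8(W), 5(W); every one is W ⇒ L
n=12: can move to 9, which is L ⇒ W
From 12, the L positions reachable in one move are: 9.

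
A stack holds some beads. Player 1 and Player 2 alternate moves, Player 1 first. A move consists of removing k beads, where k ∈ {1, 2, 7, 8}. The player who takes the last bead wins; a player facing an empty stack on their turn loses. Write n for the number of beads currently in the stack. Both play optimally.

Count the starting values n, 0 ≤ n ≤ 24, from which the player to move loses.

9

Use the standard recursion: the mover loses at a terminal position; elsewhere, the mover wins exactly when some move hands the opponent an L position.
n=0: no move → L
n=1: W (go to 0, an L position)
n=2: W (go to 0, an L position)
n=3: L (options 2(W), 1(W) are all W)
n=4: W (go to 3, an L position)
n=5: W (go to 3, an L position)
n=6: L (options 5(W), 4(W) are all W)
n=7: W (go to 6, an L position)
n=8: W (go to 6, an L position)
n=9: L (options 8(W), 7(W), 2(W), 1(W) are all W)
n=10: W (go to 9, an L position)
n=11: W (go to 9, an L position)
n=12: L (options 11(W), 10(W), 5(W), 4(W) are all W)
n=13: W (go to 12, an L position)
n=14: W (go to 12, an L position)
n=15: L (options 14(W), 13(W), 8(W), 7(W) are all W)
n=16: W (go to 15, an L position)
n=17: W (go to 15, an L position)
n=18: L (options 17(W), 16(W), 11(W), 10(W) are all W)
n=19: W (go to 18, an L position)
n=20: W (go to 18, an L position)
n=21: L (options 20(W), 19(W), 14(W), 13(W) are all W)
n=22: W (go to 21, an L position)
n=23: W (go to 21, an L position)
n=24: L (options 23(W), 22(W), 17(W), 16(W) are all W)
L entries with 0 ≤ n ≤ 24: n = 0, 3, 6, 9, 12, 15, 18, 21, 24; that makes 9.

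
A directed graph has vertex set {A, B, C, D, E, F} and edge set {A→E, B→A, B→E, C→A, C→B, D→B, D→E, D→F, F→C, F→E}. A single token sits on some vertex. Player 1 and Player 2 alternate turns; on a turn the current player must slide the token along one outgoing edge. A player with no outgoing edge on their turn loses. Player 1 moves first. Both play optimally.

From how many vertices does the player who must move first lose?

Label each position W (a win for the player to move) or L (a loss). A position with no legal move is L; any other position is W exactly when some move reaches an L, and L when every move reaches a W.
Every edge goes from a vertex to one that appears earlier in the order E, A, B, C, F, D, so processing vertices in that order labels each vertex after all of its successors.
E: no outgoing edge → L
A: reaches L-position E → W
B: reaches L-position E → W
C: only reaches B(W), A(W), all W → L
F: reaches L-position C → W
D: reaches L-position E → W
The L vertices are C, E; that is 2 in all.

2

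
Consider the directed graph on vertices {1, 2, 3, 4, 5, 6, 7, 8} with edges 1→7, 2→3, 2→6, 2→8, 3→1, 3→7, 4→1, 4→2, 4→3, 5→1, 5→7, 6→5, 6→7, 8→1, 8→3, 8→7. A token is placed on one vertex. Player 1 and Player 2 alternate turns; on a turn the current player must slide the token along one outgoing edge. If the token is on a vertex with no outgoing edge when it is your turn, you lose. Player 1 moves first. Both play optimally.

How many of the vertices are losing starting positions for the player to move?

Compute win/loss labels from the base case upward. A position with no move is L. Any other position is W if it can reach an L in one move, else L.
Every edge goes from a vertex to one that appears earlier in the order 7, 1, 5, 3, 8, 6, 2, 4, so processing vertices in that order labels each vertex after all of its successors.
7: no outgoing edge → L
1: →7(L), so W
5: →7(L), so W
3: →7(L), so W
8: →7(L), so W
6: →7(L), so W
2: →6(W), 8(W), 3(W) — all W, so L
4: →2(L), so W
The L vertices are 2, 7; that is 2 in all.

2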